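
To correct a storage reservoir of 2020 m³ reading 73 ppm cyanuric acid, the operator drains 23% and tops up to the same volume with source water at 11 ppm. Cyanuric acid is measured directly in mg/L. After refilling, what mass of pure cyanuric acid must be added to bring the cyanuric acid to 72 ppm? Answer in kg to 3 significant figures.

Volume: 2020 m³ = 2,020,000 L.
After draining 23% and refilling: 73 × 0.77 + 11 × 0.23 = 58.74 ppm.
Deficit to target: 72 − 58.74 = 13.26 mg/L.
Mass: 13.26 mg/L × 2,020,000 L = 26,790 g cyanuric acid.

26.8 kg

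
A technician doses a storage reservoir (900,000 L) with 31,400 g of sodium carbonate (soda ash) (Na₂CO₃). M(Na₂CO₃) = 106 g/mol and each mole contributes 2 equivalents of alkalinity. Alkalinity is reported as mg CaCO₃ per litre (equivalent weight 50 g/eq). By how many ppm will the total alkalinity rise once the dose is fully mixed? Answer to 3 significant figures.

Moles of Na₂CO₃: 31,400 g ÷ 106 g/mol = 296.2 mol → 592.5 eq of alkalinity.
As CaCO₃: 592.5 eq × 50 g/eq = 29,620 g.
Rise: 29,620 g / 900,000 L × 1000 = 32.91 mg/L.

32.9 ppm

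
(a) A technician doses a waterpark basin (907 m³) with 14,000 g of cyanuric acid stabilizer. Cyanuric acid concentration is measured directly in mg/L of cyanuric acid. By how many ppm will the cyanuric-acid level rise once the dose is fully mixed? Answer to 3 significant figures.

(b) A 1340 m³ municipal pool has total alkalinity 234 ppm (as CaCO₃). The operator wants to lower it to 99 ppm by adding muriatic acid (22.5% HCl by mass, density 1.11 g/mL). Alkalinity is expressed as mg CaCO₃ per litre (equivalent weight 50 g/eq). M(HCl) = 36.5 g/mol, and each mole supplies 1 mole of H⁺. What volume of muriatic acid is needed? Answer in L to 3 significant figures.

(a) 15.4 ppm; (b) 529 L

(a) Volume: 907 m³ = 907,000 L.
(a) Rise: 14,000 g / 907,000 L × 1000 = 15.44 mg/L.

(b) Volume: 1340 m³ = 1,340,000 L.
(b) Alkalinity to neutralize: (234 − 99) = 135 mg/L as CaCO₃ × 1,340,000 L = 180,900 g as CaCO₃.
(b) Equivalents of H⁺ required: 180,900 ÷ 50 g/eq = 3618 eq = 3618 mol HCl.
(b) Mass of HCl: 3618 × 36.5 = 132,100 g.
(b) Mass of 22.5% solution: 132,100 / 0.225 = 586,900 g.
(b) Volume: 586,900 g ÷ 1.11 g/mL = 528,800 mL.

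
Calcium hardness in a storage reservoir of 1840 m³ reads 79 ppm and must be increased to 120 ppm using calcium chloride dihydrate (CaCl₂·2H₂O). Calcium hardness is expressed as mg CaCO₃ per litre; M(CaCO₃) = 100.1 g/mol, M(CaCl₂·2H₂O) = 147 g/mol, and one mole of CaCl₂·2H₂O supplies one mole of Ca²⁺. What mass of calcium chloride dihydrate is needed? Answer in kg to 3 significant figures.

111 kg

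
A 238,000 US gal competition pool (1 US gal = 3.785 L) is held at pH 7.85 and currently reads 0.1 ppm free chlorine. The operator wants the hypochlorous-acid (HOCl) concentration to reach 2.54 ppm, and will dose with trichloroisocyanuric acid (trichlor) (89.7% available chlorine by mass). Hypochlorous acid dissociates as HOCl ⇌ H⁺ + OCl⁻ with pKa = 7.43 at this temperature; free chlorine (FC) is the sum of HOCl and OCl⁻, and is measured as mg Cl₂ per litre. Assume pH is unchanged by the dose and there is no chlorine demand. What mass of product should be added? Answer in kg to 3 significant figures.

9.16 kg

Volume: 238,000 US gal × 3.785 L/gal = 900,830 L.
[OCl⁻]/[HOCl] = 10^(pH − pKa) = 10^(7.85 − 7.43) = 2.63; fraction as HOCl = 1/(1 + 2.63) = 0.2755.
Free chlorine required for 2.54 ppm HOCl: 2.54 / 0.2755 = 9.221 ppm.
FC to add: 9.221 − 0.1 = 9.121 mg/L as Cl₂.
Cl₂ equivalent: 9.121 mg/L × 900,830 L = 8216 g.
Product at 89.7% available Cl: 8216 / 0.897 = 9160 g.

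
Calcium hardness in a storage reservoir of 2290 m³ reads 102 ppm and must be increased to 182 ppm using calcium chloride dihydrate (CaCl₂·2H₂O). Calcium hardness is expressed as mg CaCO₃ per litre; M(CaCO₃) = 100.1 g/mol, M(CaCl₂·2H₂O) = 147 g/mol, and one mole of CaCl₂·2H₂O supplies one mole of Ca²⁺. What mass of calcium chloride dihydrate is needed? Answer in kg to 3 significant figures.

269 kg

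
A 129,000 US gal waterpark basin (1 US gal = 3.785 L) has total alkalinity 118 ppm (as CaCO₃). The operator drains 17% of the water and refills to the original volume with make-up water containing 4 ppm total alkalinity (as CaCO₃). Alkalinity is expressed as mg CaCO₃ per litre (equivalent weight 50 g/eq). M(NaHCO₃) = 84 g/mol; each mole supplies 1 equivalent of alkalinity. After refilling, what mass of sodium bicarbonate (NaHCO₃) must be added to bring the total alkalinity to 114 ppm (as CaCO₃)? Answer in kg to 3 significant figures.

12.6 kg

Volume: 129,000 US gal × 3.785 L/gal = 488,265 L.
After draining 17% and refilling: 118 × 0.83 + 4 × 0.17 = 98.62 ppm.
Deficit to target: 114 − 98.62 = 15.38 mg/L.
As CaCO₃: 15.38 mg/L × 488,265 L = 7510 g; ÷ 50 g/eq ÷ 1 = 150.2 mol NaHCO₃.
Mass: 150.2 × 84 = 12,620 g.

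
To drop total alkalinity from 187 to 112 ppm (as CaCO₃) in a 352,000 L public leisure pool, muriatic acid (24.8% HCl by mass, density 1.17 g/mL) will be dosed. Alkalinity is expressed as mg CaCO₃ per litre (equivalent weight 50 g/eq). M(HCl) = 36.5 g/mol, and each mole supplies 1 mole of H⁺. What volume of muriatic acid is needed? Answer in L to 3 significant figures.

66.4 L

Alkalinity to neutralize: (187 − 112) = 75 mg/L as CaCO₃ × 352,000 L = 26,400 g as CaCO₃.
Equivalents of H⁺ required: 26,400 ÷ 50 g/eq = 528 eq = 528 mol HCl.
Mass of HCl: 528 × 36.5 = 19,270 g.
Mass of 24.8% solution: 19,270 / 0.248 = 77,710 g.
Volume: 77,710 g ÷ 1.17 g/mL = 66,420 mL.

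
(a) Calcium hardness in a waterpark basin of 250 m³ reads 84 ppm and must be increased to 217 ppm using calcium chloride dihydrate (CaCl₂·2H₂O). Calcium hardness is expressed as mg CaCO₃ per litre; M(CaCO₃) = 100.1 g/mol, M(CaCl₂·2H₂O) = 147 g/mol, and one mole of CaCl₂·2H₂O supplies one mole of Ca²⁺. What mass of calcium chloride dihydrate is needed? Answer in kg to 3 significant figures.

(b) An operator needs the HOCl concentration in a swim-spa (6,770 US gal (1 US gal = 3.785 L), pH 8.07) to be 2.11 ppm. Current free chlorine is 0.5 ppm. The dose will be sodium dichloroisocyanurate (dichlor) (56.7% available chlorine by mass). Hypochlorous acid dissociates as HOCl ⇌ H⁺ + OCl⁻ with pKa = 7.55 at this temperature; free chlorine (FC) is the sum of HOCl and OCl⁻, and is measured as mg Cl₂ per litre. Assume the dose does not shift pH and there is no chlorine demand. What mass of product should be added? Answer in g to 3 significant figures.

(a) 48.8 kg; (b) 389 g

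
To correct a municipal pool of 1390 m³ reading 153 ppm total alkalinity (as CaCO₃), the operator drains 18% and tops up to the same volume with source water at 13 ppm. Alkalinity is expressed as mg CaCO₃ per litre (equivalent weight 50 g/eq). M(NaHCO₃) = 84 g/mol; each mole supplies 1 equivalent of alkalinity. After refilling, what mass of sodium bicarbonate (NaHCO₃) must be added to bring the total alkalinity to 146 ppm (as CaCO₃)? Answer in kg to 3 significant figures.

42.5 kg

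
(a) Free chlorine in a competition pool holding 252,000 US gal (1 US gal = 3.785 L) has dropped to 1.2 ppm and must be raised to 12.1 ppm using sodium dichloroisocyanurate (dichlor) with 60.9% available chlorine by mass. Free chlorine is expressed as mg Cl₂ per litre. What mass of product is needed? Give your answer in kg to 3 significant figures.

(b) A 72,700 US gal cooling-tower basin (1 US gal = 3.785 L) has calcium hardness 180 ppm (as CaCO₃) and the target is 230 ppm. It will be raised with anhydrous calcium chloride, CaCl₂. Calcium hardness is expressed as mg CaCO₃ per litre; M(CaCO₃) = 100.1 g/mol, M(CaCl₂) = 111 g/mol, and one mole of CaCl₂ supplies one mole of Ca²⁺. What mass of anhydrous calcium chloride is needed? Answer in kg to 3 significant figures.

(a) 17.1 kg; (b) 15.3 kg

(a) Volume: 252,000 US gal × 3.785 L/gal = 953,820 L.
(a) Chlorine deficit: 12.1 − 1.2 = 10.9 ppm = 10.9 mg/L as Cl₂.
(a) Cl₂ equivalent needed: 10.9 mg/L × 953,820 L = 10,400,000 mg = 10,400 g.
(a) Product at 60.9% available chlorine: 10,400 / 0.609 = 17,070 g.

(b) Volume: 72,700 US gal × 3.785 L/gal = 275,170 L.
(b) Hardness to add: (230 − 180) = 50 mg/L as CaCO₃ × 275,170 L = 13,760 g as CaCO₃.
(b) Moles of Ca²⁺ (1 mol Ca²⁺ ≡ 1 mol CaCO₃): 13,760 / 100.1 g/mol = 137.4 mol.
(b) Mass of CaCl₂: 137.4 × 111 = 15,260 g.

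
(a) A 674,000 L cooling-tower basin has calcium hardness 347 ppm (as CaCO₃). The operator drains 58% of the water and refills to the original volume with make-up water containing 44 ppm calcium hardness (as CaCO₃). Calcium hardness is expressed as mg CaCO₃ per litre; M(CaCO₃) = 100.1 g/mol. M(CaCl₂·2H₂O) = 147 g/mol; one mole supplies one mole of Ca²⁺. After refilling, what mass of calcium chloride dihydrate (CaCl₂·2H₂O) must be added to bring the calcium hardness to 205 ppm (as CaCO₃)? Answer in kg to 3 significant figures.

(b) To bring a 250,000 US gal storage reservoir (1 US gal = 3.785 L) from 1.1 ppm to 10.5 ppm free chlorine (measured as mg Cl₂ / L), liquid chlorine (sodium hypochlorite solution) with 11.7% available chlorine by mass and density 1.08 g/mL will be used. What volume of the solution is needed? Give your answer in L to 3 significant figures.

(a) 33.4 kg; (b) 70.4 L

(a) After draining 58% and refilling: 347 × 0.42 + 44 × 0.58 = 171.26 ppm.
(a) Deficit to target: 205 − 171.26 = 33.74 mg/L.
(a) As CaCO₃: 33.74 mg/L × 674,000 L = 22,740 g; ÷ 100.1 = 227.2 mol Ca²⁺.
(a) Mass: 227.2 × 147 = 33,400 g.

(b) Volume: 250,000 US gal × 3.785 L/gal = 946,250 L.
(b) Chlorine deficit: 10.5 − 1.1 = 9.4 ppm = 9.4 mg/L as Cl₂.
(b) Cl₂ equivalent needed: 9.4 mg/L × 946,250 L = 8,895,000 mg = 8895 g.
(b) Product at 11.7% available chlorine: 8895 / 0.117 = 76,020 g.
(b) Volume at density 1.08 g/mL: 76,020 g ÷ 1.08 g/mL = 70,390 mL.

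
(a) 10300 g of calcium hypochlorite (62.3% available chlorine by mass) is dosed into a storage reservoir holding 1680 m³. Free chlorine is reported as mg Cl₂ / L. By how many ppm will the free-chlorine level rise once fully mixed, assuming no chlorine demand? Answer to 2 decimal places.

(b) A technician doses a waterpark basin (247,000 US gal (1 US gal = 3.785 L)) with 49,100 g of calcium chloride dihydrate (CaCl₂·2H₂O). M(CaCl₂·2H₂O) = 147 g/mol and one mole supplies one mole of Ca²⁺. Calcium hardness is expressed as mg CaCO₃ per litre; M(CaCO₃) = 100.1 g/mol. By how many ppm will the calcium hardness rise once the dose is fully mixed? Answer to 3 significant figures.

(a) 3.82 ppm; (b) 35.8 ppm

(a) Volume: 1680 m³ = 1,680,000 L.
(a) Available chlorine delivered: 10,300 g × 0.623 = 6417 g as Cl₂.
(a) Concentration rise: 6417 g / 1,680,000 L = 3.82 mg/L = 3.82 ppm.

(b) Volume: 247,000 US gal × 3.785 L/gal = 934,895 L.
(b) Moles of Ca²⁺: 49,100 g ÷ 147 g/mol = 334 mol.
(b) As CaCO₃: 334 mol × 100.1 g/mol = 33,430 g.
(b) Rise: 33,430 g / 934,895 L × 1000 = 35.76 mg/L.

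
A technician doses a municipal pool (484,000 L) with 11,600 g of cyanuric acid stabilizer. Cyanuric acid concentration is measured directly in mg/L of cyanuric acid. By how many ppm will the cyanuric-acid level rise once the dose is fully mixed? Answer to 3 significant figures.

24.0 ppm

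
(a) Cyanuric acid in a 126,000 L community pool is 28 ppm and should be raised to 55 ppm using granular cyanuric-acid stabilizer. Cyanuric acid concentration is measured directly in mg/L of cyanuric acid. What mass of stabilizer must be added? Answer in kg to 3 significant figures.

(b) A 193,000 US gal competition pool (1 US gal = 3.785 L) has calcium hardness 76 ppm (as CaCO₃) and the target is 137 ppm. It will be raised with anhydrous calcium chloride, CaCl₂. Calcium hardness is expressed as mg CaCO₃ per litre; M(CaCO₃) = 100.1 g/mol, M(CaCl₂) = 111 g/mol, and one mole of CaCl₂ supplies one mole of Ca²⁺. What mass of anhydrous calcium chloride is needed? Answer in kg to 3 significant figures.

(a) 3.40 kg; (b) 49.4 kg

(a) CYA to add: (55 − 28) = 27 mg/L × 126,000 L = 3402 g cyanuric acid.

(b) Volume: 193,000 US gal × 3.785 L/gal = 730,505 L.
(b) Hardness to add: (137 − 76) = 61 mg/L as CaCO₃ × 730,505 L = 44,560 g as CaCO₃.
(b) Moles of Ca²⁺ (1 mol Ca²⁺ ≡ 1 mol CaCO₃): 44,560 / 100.1 g/mol = 445.2 mol.
(b) Mass of CaCl₂: 445.2 × 111 = 49,410 g.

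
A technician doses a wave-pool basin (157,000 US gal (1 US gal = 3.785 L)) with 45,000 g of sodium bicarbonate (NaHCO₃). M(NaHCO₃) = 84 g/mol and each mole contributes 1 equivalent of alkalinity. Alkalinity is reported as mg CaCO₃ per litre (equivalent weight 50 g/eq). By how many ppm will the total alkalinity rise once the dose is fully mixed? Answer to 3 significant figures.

45.1 ppm

Volume: 157,000 US gal × 3.785 L/gal = 594,245 L.
Moles of NaHCO₃: 45,000 g ÷ 84 g/mol = 535.7 mol → 535.7 eq of alkalinity.
As CaCO₃: 535.7 eq × 50 g/eq = 26,790 g.
Rise: 26,790 g / 594,245 L × 1000 = 45.08 mg/L.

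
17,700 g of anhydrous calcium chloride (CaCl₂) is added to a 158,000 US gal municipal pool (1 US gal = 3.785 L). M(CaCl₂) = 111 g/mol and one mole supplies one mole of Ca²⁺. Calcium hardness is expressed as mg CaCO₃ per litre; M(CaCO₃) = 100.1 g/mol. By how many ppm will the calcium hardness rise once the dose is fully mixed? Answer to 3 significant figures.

26.7 ppm

Volume: 158,000 US gal × 3.785 L/gal = 598,030 L.
Moles of Ca²⁺: 17,700 g ÷ 111 g/mol = 159.5 mol.
As CaCO₃: 159.5 mol × 100.1 g/mol = 15,960 g.
Rise: 15,960 g / 598,030 L × 1000 = 26.69 mg/L.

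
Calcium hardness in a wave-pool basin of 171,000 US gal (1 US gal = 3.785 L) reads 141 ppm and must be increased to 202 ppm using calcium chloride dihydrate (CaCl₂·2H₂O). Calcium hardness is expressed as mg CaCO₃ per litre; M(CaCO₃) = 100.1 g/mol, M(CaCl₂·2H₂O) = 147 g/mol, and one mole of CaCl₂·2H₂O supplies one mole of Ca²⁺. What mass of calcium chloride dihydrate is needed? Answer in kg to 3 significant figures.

Volume: 171,000 US gal × 3.785 L/gal = 647,235 L.
Hardness to add: (202 − 141) = 61 mg/L as CaCO₃ × 647,235 L = 39,480 g as CaCO₃.
Moles of Ca²⁺ (1 mol Ca²⁺ ≡ 1 mol CaCO₃): 39,480 / 100.1 g/mol = 394.4 mol.
Mass of CaCl₂·2H₂O: 394.4 × 147 = 57,980 g.

58.0 kg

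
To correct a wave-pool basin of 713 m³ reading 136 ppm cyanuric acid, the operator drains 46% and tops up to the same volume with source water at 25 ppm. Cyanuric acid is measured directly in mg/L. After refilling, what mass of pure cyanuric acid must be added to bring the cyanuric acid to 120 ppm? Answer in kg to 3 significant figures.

25.0 kg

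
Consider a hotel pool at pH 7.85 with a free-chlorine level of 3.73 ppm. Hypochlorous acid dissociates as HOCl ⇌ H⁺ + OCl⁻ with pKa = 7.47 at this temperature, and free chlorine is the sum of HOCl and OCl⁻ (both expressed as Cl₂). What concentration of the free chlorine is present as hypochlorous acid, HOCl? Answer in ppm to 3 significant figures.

[OCl⁻]/[HOCl] = 10^(pH − pKa) = 10^(7.85 − 7.47) = 10^0.38 = 2.399.
Fraction as HOCl = 1 / (1 + 2.399) = 0.2942.
HOCl = 0.2942 × 3.73 ppm = 1.097 ppm.

1.10 ppm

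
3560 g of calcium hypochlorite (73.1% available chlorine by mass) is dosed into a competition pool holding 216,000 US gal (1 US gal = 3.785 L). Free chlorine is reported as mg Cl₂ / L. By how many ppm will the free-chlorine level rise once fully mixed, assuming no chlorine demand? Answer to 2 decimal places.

3.18 ppm

Volume: 216,000 US gal × 3.785 L/gal = 817,560 L.
Available chlorine delivered: 3560 g × 0.731 = 2602 g as Cl₂.
Concentration rise: 2602 g / 817,560 L = 3.183 mg/L = 3.18 ppm.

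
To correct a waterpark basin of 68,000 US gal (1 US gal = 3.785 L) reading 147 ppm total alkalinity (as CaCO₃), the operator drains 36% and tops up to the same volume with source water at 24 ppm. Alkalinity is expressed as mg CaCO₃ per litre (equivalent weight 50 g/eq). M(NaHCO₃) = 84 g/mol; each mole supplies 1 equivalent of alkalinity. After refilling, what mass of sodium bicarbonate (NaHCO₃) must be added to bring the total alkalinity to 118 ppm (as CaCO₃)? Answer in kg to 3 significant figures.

6.61 kg

Volume: 68,000 US gal × 3.785 L/gal = 257,380 L.
After draining 36% and refilling: 147 × 0.64 + 24 × 0.36 = 102.72 ppm.
Deficit to target: 118 − 102.72 = 15.28 mg/L.
As CaCO₃: 15.28 mg/L × 257,380 L = 3933 g; ÷ 50 g/eq ÷ 1 = 78.66 mol NaHCO₃.
Mass: 78.66 × 84 = 6607 g.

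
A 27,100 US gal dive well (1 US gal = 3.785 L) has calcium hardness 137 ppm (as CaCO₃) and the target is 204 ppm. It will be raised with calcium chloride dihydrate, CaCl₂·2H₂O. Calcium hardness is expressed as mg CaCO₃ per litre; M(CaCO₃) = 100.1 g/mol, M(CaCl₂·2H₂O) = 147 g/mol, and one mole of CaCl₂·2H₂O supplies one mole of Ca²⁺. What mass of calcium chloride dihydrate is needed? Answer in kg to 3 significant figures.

Volume: 27,100 US gal × 3.785 L/gal = 102,574 L.
Hardness to add: (204 − 137) = 67 mg/L as CaCO₃ × 102,574 L = 6872 g as CaCO₃.
Moles of Ca²⁺ (1 mol Ca²⁺ ≡ 1 mol CaCO₃): 6872 / 100.1 g/mol = 68.66 mol.
Mass of CaCl₂·2H₂O: 68.66 × 147 = 10,090 g.

10.1 kg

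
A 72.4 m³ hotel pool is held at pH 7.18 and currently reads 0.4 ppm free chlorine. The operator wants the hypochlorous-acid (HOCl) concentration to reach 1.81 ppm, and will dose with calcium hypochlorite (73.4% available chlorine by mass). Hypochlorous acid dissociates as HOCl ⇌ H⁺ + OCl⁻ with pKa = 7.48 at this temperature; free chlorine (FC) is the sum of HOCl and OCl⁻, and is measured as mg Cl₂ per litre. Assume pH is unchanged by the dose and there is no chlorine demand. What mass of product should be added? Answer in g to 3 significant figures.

Volume: 72.4 m³ = 72,400 L.
[OCl⁻]/[HOCl] = 10^(pH − pKa) = 10^(7.18 − 7.48) = 0.5012; fraction as HOCl = 1/(1 + 0.5012) = 0.6661.
Free chlorine required for 1.81 ppm HOCl: 1.81 / 0.6661 = 2.717 ppm.
FC to add: 2.717 − 0.4 = 2.317 mg/L as Cl₂.
Cl₂ equivalent: 2.317 mg/L × 72,400 L = 167.8 g.
Product at 73.4% available Cl: 167.8 / 0.734 = 228.6 g.

229 g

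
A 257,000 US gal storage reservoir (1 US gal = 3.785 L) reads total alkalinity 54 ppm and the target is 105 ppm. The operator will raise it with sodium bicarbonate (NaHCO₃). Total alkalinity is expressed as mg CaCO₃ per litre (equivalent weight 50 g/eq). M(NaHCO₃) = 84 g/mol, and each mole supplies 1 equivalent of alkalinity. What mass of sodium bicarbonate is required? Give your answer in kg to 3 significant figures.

83.3 kg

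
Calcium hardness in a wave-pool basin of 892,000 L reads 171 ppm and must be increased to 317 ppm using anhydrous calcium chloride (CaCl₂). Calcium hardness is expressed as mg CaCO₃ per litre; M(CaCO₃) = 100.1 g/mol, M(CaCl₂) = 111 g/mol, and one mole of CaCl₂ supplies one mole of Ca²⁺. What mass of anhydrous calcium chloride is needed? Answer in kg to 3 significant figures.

Hardness to add: (317 − 171) = 146 mg/L as CaCO₃ × 892,000 L = 130,200 g as CaCO₃.
Moles of Ca²⁺ (1 mol Ca²⁺ ≡ 1 mol CaCO₃): 130,200 / 100.1 g/mol = 1301 mol.
Mass of CaCl₂: 1301 × 111 = 144,400 g.

144 kg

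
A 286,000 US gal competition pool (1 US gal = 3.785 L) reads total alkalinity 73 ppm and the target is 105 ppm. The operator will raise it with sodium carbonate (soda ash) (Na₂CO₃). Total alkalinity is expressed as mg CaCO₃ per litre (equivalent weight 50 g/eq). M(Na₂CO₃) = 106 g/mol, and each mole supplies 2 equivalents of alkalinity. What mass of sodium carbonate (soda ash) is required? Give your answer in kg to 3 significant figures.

36.7 kg

Volume: 286,000 US gal × 3.785 L/gal = 1,082,510 L.
Alkalinity to add: (105 − 73) = 32 mg/L as CaCO₃ × 1,082,510 L = 34,640 g as CaCO₃.
Equivalents: 34,640 g ÷ 50 g/eq = 692.8 eq.
Each mole of Na₂CO₃ supplies 2 eq, so 692.8 / 2 = 346.4 mol.
Mass: 346.4 mol × 106 g/mol = 36,720 g.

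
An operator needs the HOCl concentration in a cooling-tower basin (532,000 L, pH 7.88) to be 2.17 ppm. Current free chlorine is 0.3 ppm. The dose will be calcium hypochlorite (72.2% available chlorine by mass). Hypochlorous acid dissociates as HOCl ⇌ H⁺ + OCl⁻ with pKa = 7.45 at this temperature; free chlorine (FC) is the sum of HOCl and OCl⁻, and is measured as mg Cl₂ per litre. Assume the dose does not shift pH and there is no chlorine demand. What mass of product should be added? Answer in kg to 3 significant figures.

5.68 kg

[OCl⁻]/[HOCl] = 10^(pH − pKa) = 10^(7.88 − 7.45) = 2.692; fraction as HOCl = 1/(1 + 2.692) = 0.2709.
Free chlorine required for 2.17 ppm HOCl: 2.17 / 0.2709 = 8.011 ppm.
FC to add: 8.011 − 0.3 = 7.711 mg/L as Cl₂.
Cl₂ equivalent: 7.711 mg/L × 532,000 L = 4102 g.
Product at 72.2% available Cl: 4102 / 0.722 = 5682 g.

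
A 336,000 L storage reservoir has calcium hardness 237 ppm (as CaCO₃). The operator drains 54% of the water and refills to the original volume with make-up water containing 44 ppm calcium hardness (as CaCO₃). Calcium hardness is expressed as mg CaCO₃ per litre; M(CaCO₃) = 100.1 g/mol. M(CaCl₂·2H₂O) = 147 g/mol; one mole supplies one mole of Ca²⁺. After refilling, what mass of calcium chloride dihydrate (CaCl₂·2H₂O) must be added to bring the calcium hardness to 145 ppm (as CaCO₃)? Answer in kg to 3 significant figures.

6.03 kg

After draining 54% and refilling: 237 × 0.46 + 44 × 0.54 = 132.78 ppm.
Deficit to target: 145 − 132.78 = 12.22 mg/L.
As CaCO₃: 12.22 mg/L × 336,000 L = 4106 g; ÷ 100.1 = 41.02 mol Ca²⁺.
Mass: 41.02 × 147 = 6030 g.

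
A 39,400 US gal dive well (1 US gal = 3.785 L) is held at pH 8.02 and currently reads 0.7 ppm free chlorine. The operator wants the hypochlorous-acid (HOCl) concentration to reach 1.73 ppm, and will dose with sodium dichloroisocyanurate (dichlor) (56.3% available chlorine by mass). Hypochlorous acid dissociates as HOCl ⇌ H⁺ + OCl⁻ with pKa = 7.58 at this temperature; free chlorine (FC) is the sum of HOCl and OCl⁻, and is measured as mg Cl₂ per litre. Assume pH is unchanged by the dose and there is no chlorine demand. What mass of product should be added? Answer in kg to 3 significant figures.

Volume: 39,400 US gal × 3.785 L/gal = 149,129 L.
[OCl⁻]/[HOCl] = 10^(pH − pKa) = 10^(8.02 − 7.58) = 2.754; fraction as HOCl = 1/(1 + 2.754) = 0.2664.
Free chlorine required for 1.73 ppm HOCl: 1.73 / 0.2664 = 6.495 ppm.
FC to add: 6.495 − 0.7 = 5.795 mg/L as Cl₂.
Cl₂ equivalent: 5.795 mg/L × 149,129 L = 864.2 g.
Product at 56.3% available Cl: 864.2 / 0.563 = 1535 g.

1.53 kg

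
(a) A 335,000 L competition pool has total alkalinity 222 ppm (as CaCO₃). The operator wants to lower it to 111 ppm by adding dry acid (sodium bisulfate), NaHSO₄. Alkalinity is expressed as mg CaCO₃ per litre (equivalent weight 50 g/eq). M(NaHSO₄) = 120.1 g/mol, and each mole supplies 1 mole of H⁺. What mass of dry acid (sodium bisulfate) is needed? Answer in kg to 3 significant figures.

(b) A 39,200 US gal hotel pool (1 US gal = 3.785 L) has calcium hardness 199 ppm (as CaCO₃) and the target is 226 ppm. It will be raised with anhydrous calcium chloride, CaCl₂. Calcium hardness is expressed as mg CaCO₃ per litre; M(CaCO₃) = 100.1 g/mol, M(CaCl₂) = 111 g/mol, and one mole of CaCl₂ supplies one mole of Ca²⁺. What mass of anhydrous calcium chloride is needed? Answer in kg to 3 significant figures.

(a) Alkalinity to neutralize: (222 − 111) = 111 mg/L as CaCO₃ × 335,000 L = 37,180 g as CaCO₃.
(a) Equivalents of H⁺ required: 37,180 ÷ 50 g/eq = 743.7 eq = 743.7 mol NaHSO₄.
(a) Mass of NaHSO₄: 743.7 × 120.1 = 89,320 g.

(b) Volume: 39,200 US gal × 3.785 L/gal = 148,372 L.
(b) Hardness to add: (226 − 199) = 27 mg/L as CaCO₃ × 148,372 L = 4006 g as CaCO₃.
(b) Moles of Ca²⁺ (1 mol Ca²⁺ ≡ 1 mol CaCO₃): 4006 / 100.1 g/mol = 40.02 mol.
(b) Mass of CaCl₂: 40.02 × 111 = 4442 g.

(a) 89.3 kg; (b) 4.44 kg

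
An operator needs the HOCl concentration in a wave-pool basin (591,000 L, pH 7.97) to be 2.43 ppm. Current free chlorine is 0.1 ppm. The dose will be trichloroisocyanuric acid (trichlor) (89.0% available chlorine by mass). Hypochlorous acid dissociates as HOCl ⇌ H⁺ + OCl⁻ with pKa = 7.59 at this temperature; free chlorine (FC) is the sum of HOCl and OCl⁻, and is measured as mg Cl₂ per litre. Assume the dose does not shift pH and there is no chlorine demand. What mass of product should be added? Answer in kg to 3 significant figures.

[OCl⁻]/[HOCl] = 10^(pH − pKa) = 10^(7.97 − 7.59) = 2.399; fraction as HOCl = 1/(1 + 2.399) = 0.2942.
Free chlorine required for 2.43 ppm HOCl: 2.43 / 0.2942 = 8.259 ppm.
FC to add: 8.259 − 0.1 = 8.159 mg/L as Cl₂.
Cl₂ equivalent: 8.159 mg/L × 591,000 L = 4822 g.
Product at 89.0% available Cl: 4822 / 0.89 = 5418 g.

5.42 kg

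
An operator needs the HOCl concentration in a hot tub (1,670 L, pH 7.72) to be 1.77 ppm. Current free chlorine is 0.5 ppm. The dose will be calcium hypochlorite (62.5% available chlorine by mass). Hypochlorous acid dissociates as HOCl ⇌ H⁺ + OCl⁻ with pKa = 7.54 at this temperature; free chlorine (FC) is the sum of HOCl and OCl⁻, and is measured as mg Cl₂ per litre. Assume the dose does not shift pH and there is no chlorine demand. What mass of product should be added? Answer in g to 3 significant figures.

10.6 g

[OCl⁻]/[HOCl] = 10^(pH − pKa) = 10^(7.72 − 7.54) = 1.514; fraction as HOCl = 1/(1 + 1.514) = 0.3978.
Free chlorine required for 1.77 ppm HOCl: 1.77 / 0.3978 = 4.449 ppm.
FC to add: 4.449 − 0.5 = 3.949 mg/L as Cl₂.
Cl₂ equivalent: 3.949 mg/L × 1,670 L = 6.595 g.
Product at 62.5% available Cl: 6.595 / 0.625 = 10.55 g.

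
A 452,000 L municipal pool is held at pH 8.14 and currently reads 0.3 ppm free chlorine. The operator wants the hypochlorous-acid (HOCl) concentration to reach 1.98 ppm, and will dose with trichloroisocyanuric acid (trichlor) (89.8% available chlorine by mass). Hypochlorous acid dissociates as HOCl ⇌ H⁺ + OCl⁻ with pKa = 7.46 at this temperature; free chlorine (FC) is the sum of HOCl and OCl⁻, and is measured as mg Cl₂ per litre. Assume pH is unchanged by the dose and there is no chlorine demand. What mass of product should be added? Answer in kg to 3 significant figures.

[OCl⁻]/[HOCl] = 10^(pH − pKa) = 10^(8.14 − 7.46) = 4.786; fraction as HOCl = 1/(1 + 4.786) = 0.1728.
Free chlorine required for 1.98 ppm HOCl: 1.98 / 0.1728 = 11.46 ppm.
FC to add: 11.46 − 0.3 = 11.16 mg/L as Cl₂.
Cl₂ equivalent: 11.16 mg/L × 452,000 L = 5043 g.
Product at 89.8% available Cl: 5043 / 0.898 = 5616 g.

5.62 kg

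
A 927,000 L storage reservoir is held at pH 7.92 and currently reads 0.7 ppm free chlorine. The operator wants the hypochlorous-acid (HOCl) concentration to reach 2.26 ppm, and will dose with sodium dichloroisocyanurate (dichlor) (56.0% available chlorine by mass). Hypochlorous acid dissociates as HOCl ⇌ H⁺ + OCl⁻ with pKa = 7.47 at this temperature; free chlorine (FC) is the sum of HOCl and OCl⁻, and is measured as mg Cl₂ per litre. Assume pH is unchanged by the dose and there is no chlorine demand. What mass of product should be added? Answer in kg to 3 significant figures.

[OCl⁻]/[HOCl] = 10^(pH − pKa) = 10^(7.92 − 7.47) = 2.818; fraction as HOCl = 1/(1 + 2.818) = 0.2619.
Free chlorine required for 2.26 ppm HOCl: 2.26 / 0.2619 = 8.63 ppm.
FC to add: 8.63 − 0.7 = 7.93 mg/L as Cl₂.
Cl₂ equivalent: 7.93 mg/L × 927,000 L = 7351 g.
Product at 56.0% available Cl: 7351 / 0.56 = 13,130 g.

13.1 kg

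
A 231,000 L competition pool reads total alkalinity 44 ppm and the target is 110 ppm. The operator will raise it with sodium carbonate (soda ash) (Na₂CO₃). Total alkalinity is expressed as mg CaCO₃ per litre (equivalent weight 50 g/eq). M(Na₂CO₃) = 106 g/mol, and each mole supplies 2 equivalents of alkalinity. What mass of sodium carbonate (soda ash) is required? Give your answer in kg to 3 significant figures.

Alkalinity to add: (110 − 44) = 66 mg/L as CaCO₃ × 231,000 L = 15,250 g as CaCO₃.
Equivalents: 15,250 g ÷ 50 g/eq = 304.9 eq.
Each mole of Na₂CO₃ supplies 2 eq, so 304.9 / 2 = 152.5 mol.
Mass: 152.5 mol × 106 g/mol = 16,160 g.

16.2 kg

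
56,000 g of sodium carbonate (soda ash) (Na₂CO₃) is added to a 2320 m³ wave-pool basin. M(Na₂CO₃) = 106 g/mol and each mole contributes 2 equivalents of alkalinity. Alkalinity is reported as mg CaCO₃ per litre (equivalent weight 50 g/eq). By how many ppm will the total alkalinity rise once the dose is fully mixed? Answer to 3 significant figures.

Volume: 2320 m³ = 2,320,000 L.
Moles of Na₂CO₃: 56,000 g ÷ 106 g/mol = 528.3 mol → 1057 eq of alkalinity.
As CaCO₃: 1057 eq × 50 g/eq = 52,830 g.
Rise: 52,830 g / 2,320,000 L × 1000 = 22.77 mg/L.

22.8 ppm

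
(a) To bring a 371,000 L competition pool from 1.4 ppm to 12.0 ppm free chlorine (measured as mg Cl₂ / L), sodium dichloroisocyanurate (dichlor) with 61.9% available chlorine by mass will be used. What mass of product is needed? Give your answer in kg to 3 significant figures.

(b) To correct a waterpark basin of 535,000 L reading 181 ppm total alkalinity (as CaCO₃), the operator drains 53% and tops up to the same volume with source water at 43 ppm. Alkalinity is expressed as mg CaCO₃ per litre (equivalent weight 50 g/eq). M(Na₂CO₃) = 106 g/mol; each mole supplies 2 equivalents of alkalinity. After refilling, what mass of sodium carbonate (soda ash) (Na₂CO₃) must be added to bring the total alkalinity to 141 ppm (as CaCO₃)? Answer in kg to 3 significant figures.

(a) 6.35 kg; (b) 18.8 kg

(a) Chlorine deficit: 12.0 − 1.4 = 10.6 ppm = 10.6 mg/L as Cl₂.
(a) Cl₂ equivalent needed: 10.6 mg/L × 371,000 L = 3,933,000 mg = 3933 g.
(a) Product at 61.9% available chlorine: 3933 / 0.619 = 6353 g.

(b) After draining 53% and refilling: 181 × 0.47 + 43 × 0.53 = 107.86 ppm.
(b) Deficit to target: 141 − 107.86 = 33.14 mg/L.
(b) As CaCO₃: 33.14 mg/L × 535,000 L = 17,730 g; ÷ 50 g/eq ÷ 2 = 177.3 mol Na₂CO₃.
(b) Mass: 177.3 × 106 = 18,790 g.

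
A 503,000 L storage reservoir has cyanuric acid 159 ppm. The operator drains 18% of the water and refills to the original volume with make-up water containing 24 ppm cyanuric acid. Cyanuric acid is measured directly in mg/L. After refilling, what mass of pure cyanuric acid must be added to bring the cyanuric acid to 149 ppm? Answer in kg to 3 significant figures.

7.19 kg

After draining 18% and refilling: 159 × 0.82 + 24 × 0.18 = 134.7 ppm.
Deficit to target: 149 − 134.7 = 14.3 mg/L.
Mass: 14.3 mg/L × 503,000 L = 7193 g cyanuric acid.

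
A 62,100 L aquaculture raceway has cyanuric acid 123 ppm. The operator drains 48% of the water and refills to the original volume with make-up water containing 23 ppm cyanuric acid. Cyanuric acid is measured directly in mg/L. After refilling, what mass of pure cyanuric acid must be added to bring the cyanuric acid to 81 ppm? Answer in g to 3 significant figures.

After draining 48% and refilling: 123 × 0.52 + 23 × 0.48 = 75 ppm.
Deficit to target: 81 − 75 = 6 mg/L.
Mass: 6 mg/L × 62,100 L = 372.6 g cyanuric acid.

373 g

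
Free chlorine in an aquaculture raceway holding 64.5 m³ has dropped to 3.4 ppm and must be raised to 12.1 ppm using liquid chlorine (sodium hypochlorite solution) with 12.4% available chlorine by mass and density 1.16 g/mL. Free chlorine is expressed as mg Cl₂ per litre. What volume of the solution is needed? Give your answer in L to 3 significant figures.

3.90 L

Volume: 64.5 m³ = 64,500 L.
Chlorine deficit: 12.1 − 3.4 = 8.7 ppm = 8.7 mg/L as Cl₂.
Cl₂ equivalent needed: 8.7 mg/L × 64,500 L = 561,200 mg = 561.1 g.
Product at 12.4% available chlorine: 561.1 / 0.124 = 4525 g.
Volume at density 1.16 g/mL: 4525 g ÷ 1.16 g/mL = 3901 mL.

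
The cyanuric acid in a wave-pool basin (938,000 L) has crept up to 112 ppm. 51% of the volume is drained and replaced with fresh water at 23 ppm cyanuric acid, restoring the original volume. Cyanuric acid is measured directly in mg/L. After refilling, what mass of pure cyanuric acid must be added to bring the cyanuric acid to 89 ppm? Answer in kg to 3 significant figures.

After draining 51% and refilling: 112 × 0.49 + 23 × 0.51 = 66.61 ppm.
Deficit to target: 89 − 66.61 = 22.39 mg/L.
Mass: 22.39 mg/L × 938,000 L = 21,000 g cyanuric acid.

21.0 kg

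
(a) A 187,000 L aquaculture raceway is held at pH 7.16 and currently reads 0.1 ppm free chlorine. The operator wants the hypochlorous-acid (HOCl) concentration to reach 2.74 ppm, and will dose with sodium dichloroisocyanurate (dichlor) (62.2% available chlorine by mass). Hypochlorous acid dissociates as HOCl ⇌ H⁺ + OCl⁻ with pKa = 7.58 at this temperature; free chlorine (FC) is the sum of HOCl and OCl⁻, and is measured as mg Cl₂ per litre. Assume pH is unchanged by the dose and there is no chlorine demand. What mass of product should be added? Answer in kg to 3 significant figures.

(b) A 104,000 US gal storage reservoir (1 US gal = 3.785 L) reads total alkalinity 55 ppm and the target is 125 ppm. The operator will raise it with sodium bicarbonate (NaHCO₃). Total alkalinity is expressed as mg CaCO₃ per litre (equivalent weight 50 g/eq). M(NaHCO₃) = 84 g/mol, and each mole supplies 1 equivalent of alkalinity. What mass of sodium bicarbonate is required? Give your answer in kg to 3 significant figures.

(a) 1.11 kg; (b) 46.3 kg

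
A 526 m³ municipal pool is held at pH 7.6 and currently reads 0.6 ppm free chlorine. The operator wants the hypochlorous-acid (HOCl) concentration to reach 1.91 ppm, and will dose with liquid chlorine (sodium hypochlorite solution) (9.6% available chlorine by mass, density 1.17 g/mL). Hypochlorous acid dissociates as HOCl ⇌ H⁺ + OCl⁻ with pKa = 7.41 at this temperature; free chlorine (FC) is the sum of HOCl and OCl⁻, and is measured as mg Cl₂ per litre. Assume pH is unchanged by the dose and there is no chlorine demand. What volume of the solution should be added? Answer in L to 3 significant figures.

20.0 L

Volume: 526 m³ = 526,000 L.
[OCl⁻]/[HOCl] = 10^(pH − pKa) = 10^(7.6 − 7.41) = 1.549; fraction as HOCl = 1/(1 + 1.549) = 0.3923.
Free chlorine required for 1.91 ppm HOCl: 1.91 / 0.3923 = 4.868 ppm.
FC to add: 4.868 − 0.6 = 4.268 mg/L as Cl₂.
Cl₂ equivalent: 4.268 mg/L × 526,000 L = 2245 g.
Product at 9.6% available Cl: 2245 / 0.096 = 23,390 g.
Volume: 23,390 g ÷ 1.17 g/mL = 19,990 mL.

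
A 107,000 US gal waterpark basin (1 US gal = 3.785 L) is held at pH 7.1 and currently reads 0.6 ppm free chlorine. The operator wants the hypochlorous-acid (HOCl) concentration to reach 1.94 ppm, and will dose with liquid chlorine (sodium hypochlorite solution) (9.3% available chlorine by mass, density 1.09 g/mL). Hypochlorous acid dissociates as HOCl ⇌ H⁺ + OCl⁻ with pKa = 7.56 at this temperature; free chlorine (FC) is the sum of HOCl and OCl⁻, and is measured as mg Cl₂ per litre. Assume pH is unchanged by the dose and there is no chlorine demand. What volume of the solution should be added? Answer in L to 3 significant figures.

Volume: 107,000 US gal × 3.785 L/gal = 404,995 L.
[OCl⁻]/[HOCl] = 10^(pH − pKa) = 10^(7.1 − 7.56) = 0.3467; fraction as HOCl = 1/(1 + 0.3467) = 0.7425.
Free chlorine required for 1.94 ppm HOCl: 1.94 / 0.7425 = 2.613 ppm.
FC to add: 2.613 − 0.6 = 2.013 mg/L as Cl₂.
Cl₂ equivalent: 2.013 mg/L × 404,995 L = 815.1 g.
Product at 9.3% available Cl: 815.1 / 0.093 = 8765 g.
Volume: 8765 g ÷ 1.09 g/mL = 8041 mL.

8.04 L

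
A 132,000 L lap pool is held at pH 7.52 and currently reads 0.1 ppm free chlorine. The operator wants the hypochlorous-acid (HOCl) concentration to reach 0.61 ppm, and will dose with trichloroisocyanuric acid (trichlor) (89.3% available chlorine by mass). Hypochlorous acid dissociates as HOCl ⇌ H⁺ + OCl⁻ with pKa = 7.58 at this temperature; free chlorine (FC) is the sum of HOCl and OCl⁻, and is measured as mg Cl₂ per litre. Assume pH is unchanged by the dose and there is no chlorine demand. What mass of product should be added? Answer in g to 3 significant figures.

154 g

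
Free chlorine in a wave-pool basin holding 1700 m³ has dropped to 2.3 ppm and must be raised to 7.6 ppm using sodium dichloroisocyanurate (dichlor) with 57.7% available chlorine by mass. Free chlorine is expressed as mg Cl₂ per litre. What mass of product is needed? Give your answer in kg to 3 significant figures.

Volume: 1700 m³ = 1,700,000 L.
Chlorine deficit: 7.6 − 2.3 = 5.3 ppm = 5.3 mg/L as Cl₂.
Cl₂ equivalent needed: 5.3 mg/L × 1,700,000 L = 9,010,000 mg = 9010 g.
Product at 57.7% available chlorine: 9010 / 0.577 = 15,620 g.

15.6 kg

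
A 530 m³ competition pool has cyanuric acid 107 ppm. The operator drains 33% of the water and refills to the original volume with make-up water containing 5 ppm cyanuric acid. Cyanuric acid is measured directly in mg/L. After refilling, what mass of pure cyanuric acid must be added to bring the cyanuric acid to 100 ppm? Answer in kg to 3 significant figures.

Volume: 530 m³ = 530,000 L.
After draining 33% and refilling: 107 × 0.67 + 5 × 0.33 = 73.34 ppm.
Deficit to target: 100 − 73.34 = 26.66 mg/L.
Mass: 26.66 mg/L × 530,000 L = 14,130 g cyanuric acid.

14.1 kg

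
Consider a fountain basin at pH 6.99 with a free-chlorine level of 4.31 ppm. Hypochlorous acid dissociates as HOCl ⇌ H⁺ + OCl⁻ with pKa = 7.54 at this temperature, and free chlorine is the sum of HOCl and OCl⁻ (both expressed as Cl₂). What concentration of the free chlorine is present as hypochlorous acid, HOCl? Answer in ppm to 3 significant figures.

3.36 ppm

[OCl⁻]/[HOCl] = 10^(pH − pKa) = 10^(6.99 − 7.54) = 10^-0.55 = 0.2818.
Fraction as HOCl = 1 / (1 + 0.2818) = 0.7801.
HOCl = 0.7801 × 4.31 ppm = 3.362 ppm.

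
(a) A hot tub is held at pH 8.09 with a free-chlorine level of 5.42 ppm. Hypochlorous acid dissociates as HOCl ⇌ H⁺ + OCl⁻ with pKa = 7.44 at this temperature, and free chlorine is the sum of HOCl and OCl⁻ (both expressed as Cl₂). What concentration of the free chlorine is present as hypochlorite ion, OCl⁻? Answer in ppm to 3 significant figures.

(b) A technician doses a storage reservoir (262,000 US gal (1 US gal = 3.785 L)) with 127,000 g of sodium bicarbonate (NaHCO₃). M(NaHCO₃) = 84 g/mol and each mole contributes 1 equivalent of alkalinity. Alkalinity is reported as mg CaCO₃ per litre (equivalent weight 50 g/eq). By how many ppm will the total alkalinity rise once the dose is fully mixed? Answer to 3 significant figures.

(a) [OCl⁻]/[HOCl] = 10^(pH − pKa) = 10^(8.09 − 7.44) = 10^0.65 = 4.467.
(a) Fraction as HOCl = 1 / (1 + 4.467) = 0.1829.
(a) OCl⁻ = (1 − 0.1829) × 5.42 ppm = 4.429 ppm.

(b) Volume: 262,000 US gal × 3.785 L/gal = 991,670 L.
(b) Moles of NaHCO₃: 127,000 g ÷ 84 g/mol = 1512 mol → 1512 eq of alkalinity.
(b) As CaCO₃: 1512 eq × 50 g/eq = 75,600 g.
(b) Rise: 75,600 g / 991,670 L × 1000 = 76.23 mg/L.

(a) 4.43 ppm; (b) 76.2 ppm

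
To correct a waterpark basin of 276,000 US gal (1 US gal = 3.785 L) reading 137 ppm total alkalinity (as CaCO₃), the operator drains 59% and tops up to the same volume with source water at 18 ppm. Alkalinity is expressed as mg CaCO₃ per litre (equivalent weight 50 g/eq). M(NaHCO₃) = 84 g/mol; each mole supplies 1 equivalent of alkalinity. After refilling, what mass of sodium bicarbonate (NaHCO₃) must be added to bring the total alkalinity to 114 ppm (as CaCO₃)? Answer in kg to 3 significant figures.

82.9 kg

Volume: 276,000 US gal × 3.785 L/gal = 1,044,660 L.
After draining 59% and refilling: 137 × 0.41 + 18 × 0.59 = 66.79 ppm.
Deficit to target: 114 − 66.79 = 47.21 mg/L.
As CaCO₃: 47.21 mg/L × 1,044,660 L = 49,320 g; ÷ 50 g/eq ÷ 1 = 986.4 mol NaHCO₃.
Mass: 986.4 × 84 = 82,850 g.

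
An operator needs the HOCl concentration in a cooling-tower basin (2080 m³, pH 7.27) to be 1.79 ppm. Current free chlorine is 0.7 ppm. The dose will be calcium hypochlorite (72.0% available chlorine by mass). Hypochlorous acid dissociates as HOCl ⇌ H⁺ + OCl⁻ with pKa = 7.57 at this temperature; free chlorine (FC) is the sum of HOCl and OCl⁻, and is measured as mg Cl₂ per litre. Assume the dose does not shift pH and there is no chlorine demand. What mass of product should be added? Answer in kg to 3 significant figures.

5.74 kg

Volume: 2080 m³ = 2,080,000 L.
[OCl⁻]/[HOCl] = 10^(pH − pKa) = 10^(7.27 − 7.57) = 0.5012; fraction as HOCl = 1/(1 + 0.5012) = 0.6661.
Free chlorine required for 1.79 ppm HOCl: 1.79 / 0.6661 = 2.687 ppm.
FC to add: 2.687 − 0.7 = 1.987 mg/L as Cl₂.
Cl₂ equivalent: 1.987 mg/L × 2,080,000 L = 4133 g.
Product at 72.0% available Cl: 4133 / 0.72 = 5741 g.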